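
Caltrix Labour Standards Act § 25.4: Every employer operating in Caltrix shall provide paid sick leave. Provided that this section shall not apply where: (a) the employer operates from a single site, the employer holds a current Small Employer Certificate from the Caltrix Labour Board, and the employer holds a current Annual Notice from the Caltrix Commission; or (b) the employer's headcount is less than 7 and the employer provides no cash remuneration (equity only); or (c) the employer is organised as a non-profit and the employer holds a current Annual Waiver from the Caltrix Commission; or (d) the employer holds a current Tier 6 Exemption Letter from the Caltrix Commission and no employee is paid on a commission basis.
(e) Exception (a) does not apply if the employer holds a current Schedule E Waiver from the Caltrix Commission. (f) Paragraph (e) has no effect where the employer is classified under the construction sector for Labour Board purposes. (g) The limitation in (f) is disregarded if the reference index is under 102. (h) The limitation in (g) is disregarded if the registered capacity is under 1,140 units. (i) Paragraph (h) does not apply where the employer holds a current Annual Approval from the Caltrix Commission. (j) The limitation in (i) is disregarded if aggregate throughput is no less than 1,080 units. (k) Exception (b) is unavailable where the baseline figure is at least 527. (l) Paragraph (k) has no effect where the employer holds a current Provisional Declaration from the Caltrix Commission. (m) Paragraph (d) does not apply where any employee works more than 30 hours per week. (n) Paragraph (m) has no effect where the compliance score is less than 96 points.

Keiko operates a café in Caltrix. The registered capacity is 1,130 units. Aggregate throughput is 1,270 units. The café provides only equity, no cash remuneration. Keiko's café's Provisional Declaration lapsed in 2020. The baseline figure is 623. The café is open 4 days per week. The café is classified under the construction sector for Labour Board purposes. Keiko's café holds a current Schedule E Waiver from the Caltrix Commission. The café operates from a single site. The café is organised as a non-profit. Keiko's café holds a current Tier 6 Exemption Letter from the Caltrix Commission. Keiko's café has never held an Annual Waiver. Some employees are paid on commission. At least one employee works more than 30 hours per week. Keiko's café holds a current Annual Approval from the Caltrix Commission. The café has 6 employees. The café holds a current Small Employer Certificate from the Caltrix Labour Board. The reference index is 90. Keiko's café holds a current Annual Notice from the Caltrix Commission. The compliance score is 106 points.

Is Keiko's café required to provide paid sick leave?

No — exception (a) applies; Keiko's café is not required to provide paid sick leave.

Exception (a): the employer operates from a single site; a current Small Employer Certificate is held; a current Annual Notice is held — every condition holds. As to paragraphs (e)–(j): (e) is engaged (a current Schedule E Waiver is held), but yields to (f): (f) operates against (e): the café is classified under the construction sector. (g) would limit (f) — the reference index is 90, under the 102 limit — but (h) sets (g) aside: (h) operates against (g): the registered capacity is 1,130 units, under the 1,140 units limit. (i) is engaged (a current Annual Approval is held), but is overridden by (j): (j) operates — aggregate throughput is 1,270 units, meeting the 1,080 units threshold. Exception (a) stands.
All of (b)'s requirements are met (the employer's headcount is 6, less than the 7 limit; remuneration is equity-only). Turning to paragraphs (k)–(l): (k) operates — the baseline figure is 623, meeting the 527 threshold. (l), which would lift (k), is inapplicable — there is no Provisional Declaration in force. (b) is therefore removed.
Exception (c) does not apply: the Annual Waiver is not current.
Exception (d) requires that no employee is paid on a commission basis; but some employees are paid on commission, so (d) is unavailable.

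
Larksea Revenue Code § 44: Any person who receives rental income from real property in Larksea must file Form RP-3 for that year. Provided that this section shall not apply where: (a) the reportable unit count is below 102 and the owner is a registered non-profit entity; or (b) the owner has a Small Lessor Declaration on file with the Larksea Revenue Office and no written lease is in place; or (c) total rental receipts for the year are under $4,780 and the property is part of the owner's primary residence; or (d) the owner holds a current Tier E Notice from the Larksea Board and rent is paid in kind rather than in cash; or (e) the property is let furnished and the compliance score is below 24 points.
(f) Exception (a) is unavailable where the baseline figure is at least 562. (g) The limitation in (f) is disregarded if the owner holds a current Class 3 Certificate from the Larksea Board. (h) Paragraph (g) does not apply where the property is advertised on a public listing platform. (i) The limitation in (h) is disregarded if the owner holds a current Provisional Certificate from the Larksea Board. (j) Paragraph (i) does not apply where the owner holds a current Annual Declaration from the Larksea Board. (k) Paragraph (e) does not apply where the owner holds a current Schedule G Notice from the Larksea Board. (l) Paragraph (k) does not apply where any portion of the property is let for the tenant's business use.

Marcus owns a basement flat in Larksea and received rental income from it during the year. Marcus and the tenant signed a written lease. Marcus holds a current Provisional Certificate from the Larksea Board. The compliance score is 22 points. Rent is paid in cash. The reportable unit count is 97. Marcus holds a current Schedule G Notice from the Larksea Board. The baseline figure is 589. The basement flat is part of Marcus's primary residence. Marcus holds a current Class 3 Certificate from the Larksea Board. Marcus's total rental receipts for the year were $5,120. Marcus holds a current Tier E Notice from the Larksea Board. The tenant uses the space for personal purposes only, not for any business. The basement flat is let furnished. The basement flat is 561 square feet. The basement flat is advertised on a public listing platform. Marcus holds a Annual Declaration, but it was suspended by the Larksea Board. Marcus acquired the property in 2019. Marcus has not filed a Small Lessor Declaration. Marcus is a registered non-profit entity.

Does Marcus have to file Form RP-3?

No — exception (a) applies; Marcus is not required to file Form RP-3.

Exception (a): the reportable unit count is 97, below the 102 limit; Marcus is a registered non-profit — every condition holds. Under paragraphs (f)–(j): (f) would limit (a) — the baseline figure is 589, meeting the 562 threshold — but (g) sets (f) aside: (g) operates against (f): a current Class 3 Certificate is held. (h) is triggered (the property is publicly advertised), but is itself disapplied by (i): (i) operates — a current Provisional Certificate is held. (j) is not engaged (the Annual Declaration is not current), so (i) stands. (a) remains available.
Exception (b) does not apply: no Small Lessor Declaration is on file.
Exception (c) fails — total rental receipts for the year are $5,120, not under $4,780.
Exception (d) does not apply: rent is paid in cash.
All of (e)'s requirements are met (the property is let furnished; the compliance score is 22 points, below the 24 points limit). But applying paragraphs (k)–(l): (k) operates against (e): a current Schedule G Notice is held. (l), which would lift (k), is not engaged — the space is used for personal purposes only. (e) is therefore removed.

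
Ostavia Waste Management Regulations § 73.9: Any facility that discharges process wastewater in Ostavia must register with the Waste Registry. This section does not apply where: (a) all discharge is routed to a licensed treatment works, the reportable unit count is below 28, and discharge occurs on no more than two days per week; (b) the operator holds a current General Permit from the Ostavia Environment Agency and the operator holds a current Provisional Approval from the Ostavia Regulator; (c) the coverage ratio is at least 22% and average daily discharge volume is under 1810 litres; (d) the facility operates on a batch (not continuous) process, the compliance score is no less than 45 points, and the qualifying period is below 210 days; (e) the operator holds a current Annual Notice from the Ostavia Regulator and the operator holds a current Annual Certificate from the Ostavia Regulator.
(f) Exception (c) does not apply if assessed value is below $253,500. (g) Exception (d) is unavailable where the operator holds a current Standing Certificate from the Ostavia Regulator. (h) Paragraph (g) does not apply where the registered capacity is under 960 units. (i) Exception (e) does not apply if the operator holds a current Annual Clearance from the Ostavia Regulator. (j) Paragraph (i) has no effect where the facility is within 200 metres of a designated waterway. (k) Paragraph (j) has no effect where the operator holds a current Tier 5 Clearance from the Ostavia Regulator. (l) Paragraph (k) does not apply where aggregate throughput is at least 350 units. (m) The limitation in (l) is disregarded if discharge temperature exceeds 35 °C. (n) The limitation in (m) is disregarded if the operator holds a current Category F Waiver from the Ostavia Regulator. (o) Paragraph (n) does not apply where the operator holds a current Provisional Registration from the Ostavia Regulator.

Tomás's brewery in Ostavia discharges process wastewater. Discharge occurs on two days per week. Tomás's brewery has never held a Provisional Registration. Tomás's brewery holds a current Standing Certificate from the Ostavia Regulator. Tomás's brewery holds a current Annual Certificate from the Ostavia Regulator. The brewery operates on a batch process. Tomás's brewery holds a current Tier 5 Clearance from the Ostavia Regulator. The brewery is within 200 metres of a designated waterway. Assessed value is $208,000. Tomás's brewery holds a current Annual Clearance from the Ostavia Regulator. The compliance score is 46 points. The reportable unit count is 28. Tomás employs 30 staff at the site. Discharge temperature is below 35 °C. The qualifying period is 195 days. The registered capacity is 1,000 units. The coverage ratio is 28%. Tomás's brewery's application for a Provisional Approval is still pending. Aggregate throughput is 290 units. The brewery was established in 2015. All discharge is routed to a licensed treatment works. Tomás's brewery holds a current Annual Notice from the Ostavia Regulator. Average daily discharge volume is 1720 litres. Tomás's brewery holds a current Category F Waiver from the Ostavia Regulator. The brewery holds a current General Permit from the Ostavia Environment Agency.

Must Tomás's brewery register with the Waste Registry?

Yes — Tomás's brewery must register with the Waste Registry.

Exception (a) does not apply: the reportable unit count is 28, not below 28.
Exception (b) requires that the operator holds a current Provisional Approval from the Ostavia Regulator; but no current Provisional Approval is held, so (b) is unavailable.
Exception (c)'s conditions are all satisfied: the coverage ratio is 28%, meeting the 22% threshold; average daily discharge volume is 1720 litres, under the 1810 litres limit. However, paragraph (f) must be considered: (f) operates against (c): assessed value is $208,000, below the $253,500 limit. So (c) is unavailable.
Exception (d): the facility operates on a batch process; the compliance score is 46 points, meeting the 45 points threshold; the qualifying period is 195 days, below the 210 days limit — every condition holds. But: (g) is triggered — a current Standing Certificate is held. (h), which would lift (g), does not operate here — the registered capacity is 1,000 units, not under 960 units. (d) is therefore removed.
All of (e)'s requirements are met (a current Annual Notice is held; a current Annual Certificate is held). Turning to paragraphs (i)–(o): (i) operates against (e): a current Annual Clearance is held. (j) applies (the brewery is within 200 m of a designated waterway), but is overridden by (k): (k) is triggered — a current Tier 5 Clearance is held. (l), which would lift (k), is not triggered — aggregate throughput is 290 units, short of 350 units. So (e) is unavailable.
None of the exceptions is available; § 73.9 applies in full.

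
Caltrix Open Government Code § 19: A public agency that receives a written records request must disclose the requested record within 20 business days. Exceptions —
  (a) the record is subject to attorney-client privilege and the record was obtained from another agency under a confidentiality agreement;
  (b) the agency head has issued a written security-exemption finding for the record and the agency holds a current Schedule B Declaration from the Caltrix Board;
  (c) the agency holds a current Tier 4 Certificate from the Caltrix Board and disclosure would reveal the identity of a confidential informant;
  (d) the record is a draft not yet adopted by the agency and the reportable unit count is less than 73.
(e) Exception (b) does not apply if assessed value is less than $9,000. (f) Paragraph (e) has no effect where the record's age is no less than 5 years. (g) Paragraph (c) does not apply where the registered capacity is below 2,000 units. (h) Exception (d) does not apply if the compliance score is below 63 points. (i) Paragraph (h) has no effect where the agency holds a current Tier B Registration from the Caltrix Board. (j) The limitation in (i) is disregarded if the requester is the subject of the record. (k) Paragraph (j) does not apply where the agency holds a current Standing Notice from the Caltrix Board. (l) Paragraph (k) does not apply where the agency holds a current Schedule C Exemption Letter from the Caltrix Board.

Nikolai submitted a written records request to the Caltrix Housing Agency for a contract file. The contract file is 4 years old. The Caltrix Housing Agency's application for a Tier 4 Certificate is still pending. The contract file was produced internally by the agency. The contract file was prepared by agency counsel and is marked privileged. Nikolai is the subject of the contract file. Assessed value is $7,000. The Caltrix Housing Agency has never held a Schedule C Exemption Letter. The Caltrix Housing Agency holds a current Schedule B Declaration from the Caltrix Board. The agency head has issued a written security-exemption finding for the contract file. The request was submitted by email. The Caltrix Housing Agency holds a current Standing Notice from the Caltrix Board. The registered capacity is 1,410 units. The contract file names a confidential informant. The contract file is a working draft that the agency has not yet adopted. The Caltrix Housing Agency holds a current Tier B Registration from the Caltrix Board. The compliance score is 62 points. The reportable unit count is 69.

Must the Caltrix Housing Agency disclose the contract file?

Exception (a) fails — the contract file was produced internally.
Exception (b)'s conditions are all satisfied: a written security-exemption finding has been issued; a current Schedule B Declaration is held. Turning to paragraphs (e)–(f): (e) operates against (b): assessed value is $7,000, less than the $9,000 limit. (f) does not operate here (the record's age is 4 years, short of 5 years), so (e) stands. (b) is therefore removed.
Exception (c) fails — no current Tier 4 Certificate is held.
All of (d)'s requirements are met (the contract file is an unadopted draft; the reportable unit count is 69, less than the 73 limit). Considering the limiting provisions: (h) would limit (d) — the compliance score is 62 points, below the 63 points limit — but (i) sets (h) aside: (i) operates against (h): a current Tier B Registration is held. (j) operates (Nikolai is the subject of the contract file), but is overridden by (k): (k) is engaged — a current Standing Notice is held. (l), which would lift (k), is not engaged — the Schedule C Exemption Letter is not current. So (d) applies.

No — exception (d) applies; the Caltrix Housing Agency is not required to disclose the contract file.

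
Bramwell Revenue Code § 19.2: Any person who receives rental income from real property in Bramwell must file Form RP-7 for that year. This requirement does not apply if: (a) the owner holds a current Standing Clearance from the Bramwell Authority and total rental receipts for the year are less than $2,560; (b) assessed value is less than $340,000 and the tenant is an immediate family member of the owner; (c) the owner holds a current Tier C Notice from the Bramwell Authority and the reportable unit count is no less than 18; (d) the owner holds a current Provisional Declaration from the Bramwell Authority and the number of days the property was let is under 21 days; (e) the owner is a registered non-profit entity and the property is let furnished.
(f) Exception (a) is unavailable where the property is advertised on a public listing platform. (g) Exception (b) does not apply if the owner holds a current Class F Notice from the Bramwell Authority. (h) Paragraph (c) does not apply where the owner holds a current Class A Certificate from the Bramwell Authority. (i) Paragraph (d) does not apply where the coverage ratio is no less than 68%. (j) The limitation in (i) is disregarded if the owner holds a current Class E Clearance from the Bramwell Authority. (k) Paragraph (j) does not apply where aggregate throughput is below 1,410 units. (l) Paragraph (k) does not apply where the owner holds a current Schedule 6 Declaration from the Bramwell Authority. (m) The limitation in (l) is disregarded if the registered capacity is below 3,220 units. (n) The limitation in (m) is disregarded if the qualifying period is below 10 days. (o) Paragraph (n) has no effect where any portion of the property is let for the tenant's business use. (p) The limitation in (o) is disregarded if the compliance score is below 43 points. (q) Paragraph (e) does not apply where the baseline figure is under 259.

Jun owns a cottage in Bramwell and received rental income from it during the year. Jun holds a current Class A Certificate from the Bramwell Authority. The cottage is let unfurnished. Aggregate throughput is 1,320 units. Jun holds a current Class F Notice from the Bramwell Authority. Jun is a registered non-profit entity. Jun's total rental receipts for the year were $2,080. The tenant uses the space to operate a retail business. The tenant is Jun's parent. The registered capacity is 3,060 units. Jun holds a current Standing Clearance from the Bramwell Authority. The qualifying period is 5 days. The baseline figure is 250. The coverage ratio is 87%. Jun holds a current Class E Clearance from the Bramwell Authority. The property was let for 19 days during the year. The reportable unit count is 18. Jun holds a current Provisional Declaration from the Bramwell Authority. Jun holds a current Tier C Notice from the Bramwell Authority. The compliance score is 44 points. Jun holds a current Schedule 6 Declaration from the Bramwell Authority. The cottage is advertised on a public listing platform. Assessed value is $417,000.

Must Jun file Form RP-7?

Yes — Jun must file Form RP-7.

Exception (a): a current Standing Clearance is held; total rental receipts for the year are $2,080, less than the $2,560 limit — every condition holds. Turning to paragraph (f): (f) operates against (a): the property is publicly advertised. Exception (a) does not apply.
Exception (b) requires that assessed value is less than $340,000; but assessed value is $417,000, not less than $340,000, so (b) is unavailable.
Exception (c): a current Tier C Notice is held; the reportable unit count is 18, meeting the 18 threshold — every condition holds. However, paragraph (h) must be considered: (h) operates against (c): a current Class A Certificate is held. So (c) is unavailable.
Exception (d): a current Provisional Declaration is held; the number of days the property was let is 19 days, under the 21 days limit — every condition holds. However, paragraphs (i)–(p) must be considered: (i) operates against (d): the coverage ratio is 87%, meeting the 68% threshold. (j) applies (a current Class E Clearance is held), but yields to (k): (k) operates — aggregate throughput is 1,320 units, below the 1,410 units limit. (l) would limit (k) — a current Schedule 6 Declaration is held — but (m) sets (l) aside: (m) operates against (l): the registered capacity is 3,060 units, below the 3,220 units limit. (n) would limit (m) — the qualifying period is 5 days, below the 10 days limit — but (o) sets (n) aside: (o) is engaged — the space is let for business use. (p), which would lift (o), does not operate here — the compliance score is 44 points, not below 43 points. So (d) is unavailable.
Exception (e) fails — the property is let unfurnished.
No exception applies. The general rule governs.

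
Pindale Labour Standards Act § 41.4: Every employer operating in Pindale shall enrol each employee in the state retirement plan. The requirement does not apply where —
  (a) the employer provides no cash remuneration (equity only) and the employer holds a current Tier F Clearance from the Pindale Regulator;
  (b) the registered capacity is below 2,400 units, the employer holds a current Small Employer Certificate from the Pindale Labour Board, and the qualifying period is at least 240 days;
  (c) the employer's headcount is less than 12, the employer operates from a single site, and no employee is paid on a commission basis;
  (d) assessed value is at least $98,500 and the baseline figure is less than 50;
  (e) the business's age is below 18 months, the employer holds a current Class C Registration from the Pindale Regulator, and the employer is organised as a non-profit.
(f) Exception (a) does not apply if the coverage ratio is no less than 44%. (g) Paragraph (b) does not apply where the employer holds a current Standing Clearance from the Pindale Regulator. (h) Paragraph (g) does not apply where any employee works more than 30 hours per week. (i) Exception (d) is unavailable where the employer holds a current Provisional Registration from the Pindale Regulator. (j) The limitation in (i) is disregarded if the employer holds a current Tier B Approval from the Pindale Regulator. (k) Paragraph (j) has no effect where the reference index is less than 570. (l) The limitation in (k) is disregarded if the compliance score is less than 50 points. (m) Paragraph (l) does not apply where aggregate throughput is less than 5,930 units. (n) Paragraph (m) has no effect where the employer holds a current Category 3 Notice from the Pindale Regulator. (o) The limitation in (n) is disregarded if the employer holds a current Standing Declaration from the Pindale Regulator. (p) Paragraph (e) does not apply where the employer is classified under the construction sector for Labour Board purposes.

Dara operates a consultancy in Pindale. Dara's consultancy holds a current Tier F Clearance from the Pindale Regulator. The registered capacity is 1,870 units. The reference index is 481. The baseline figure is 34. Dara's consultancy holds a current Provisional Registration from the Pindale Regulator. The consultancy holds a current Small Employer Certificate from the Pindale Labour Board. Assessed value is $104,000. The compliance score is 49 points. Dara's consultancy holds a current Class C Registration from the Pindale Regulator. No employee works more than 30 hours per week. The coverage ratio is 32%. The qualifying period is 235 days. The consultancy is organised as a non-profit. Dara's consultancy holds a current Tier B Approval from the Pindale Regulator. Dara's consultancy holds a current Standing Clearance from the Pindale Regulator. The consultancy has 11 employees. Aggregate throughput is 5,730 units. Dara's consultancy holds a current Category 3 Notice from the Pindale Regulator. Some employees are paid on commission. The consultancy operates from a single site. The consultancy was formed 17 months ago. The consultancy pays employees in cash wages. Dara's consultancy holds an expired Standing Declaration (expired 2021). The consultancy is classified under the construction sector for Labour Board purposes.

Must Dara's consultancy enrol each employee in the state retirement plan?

No — exception (d) applies; Dara's consultancy is not required to enrol each employee in the state retirement plan.

Exception (a) does not apply: employees are paid cash wages.
Exception (b) fails — the qualifying period is 235 days, short of 240 days.
Exception (c) does not apply: some employees are paid on commission.
Exception (d)'s conditions are all satisfied: assessed value is $104,000, meeting the $98,500 threshold; the baseline figure is 34, less than the 50 limit. Under paragraphs (i)–(o): (i) operates (a current Provisional Registration is held), but is displaced by (j): (j) is triggered — a current Tier B Approval is held. (k) would limit (j) — the reference index is 481, less than the 570 limit — but (l) sets (k) aside: (l) applies — the compliance score is 49 points, less than the 50 points limit. (m) applies (aggregate throughput is 5,730 units, less than the 5,930 units limit), but is set aside by (n): (n) operates — a current Category 3 Notice is held. (o), which would lift (n), does not operate here — there is no Standing Declaration in force. Exception (d) stands.
Exception (e)'s conditions are all satisfied: the business's age is 17 months, below the 18 months limit; a current Class C Registration is held; the employer is a non-profit. But: (p) operates against (e): the consultancy is classified under the construction sector. Exception (e) does not apply.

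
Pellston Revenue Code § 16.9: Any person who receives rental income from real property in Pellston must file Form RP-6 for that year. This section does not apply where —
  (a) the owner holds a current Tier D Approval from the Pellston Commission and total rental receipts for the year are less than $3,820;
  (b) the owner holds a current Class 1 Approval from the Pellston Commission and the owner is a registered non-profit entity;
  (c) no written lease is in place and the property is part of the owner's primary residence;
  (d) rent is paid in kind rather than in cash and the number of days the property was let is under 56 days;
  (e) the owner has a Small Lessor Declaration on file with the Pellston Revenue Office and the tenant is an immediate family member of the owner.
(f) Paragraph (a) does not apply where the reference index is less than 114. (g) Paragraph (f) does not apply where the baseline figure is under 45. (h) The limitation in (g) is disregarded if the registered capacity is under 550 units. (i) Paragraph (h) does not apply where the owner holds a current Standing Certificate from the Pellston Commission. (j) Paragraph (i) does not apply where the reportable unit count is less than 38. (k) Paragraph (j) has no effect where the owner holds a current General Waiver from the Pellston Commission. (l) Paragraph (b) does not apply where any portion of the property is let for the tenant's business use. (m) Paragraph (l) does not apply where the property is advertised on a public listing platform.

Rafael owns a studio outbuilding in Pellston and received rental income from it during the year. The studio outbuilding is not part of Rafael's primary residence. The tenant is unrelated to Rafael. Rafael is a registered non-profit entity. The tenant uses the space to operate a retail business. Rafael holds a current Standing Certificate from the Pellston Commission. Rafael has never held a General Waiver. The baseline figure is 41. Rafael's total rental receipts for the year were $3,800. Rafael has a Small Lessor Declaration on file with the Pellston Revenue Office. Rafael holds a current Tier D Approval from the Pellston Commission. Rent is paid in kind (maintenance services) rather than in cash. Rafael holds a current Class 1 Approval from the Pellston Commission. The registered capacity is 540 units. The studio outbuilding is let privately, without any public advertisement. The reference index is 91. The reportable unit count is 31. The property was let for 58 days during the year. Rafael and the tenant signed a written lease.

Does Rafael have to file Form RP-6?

Exception (a)'s conditions are all satisfied: a current Tier D Approval is held; total rental receipts for the year are $3,800, less than the $3,820 limit. Turning to paragraphs (f)–(k): (f) operates — the reference index is 91, less than the 114 limit. (g) operates (the baseline figure is 41, under the 45 limit), but is itself disapplied by (h): (h) is engaged — the registered capacity is 540 units, under the 550 units limit. (i) is engaged (a current Standing Certificate is held), but yields to (j): (j) operates — the reportable unit count is 31, less than the 38 limit. (k) does not operate here (there is no General Waiver in force), so (j) stands. So (a) is unavailable.
Exception (b)'s conditions are all satisfied: a current Class 1 Approval is held; Rafael is a registered non-profit. Turning to paragraphs (l)–(m): (l) operates against (b): the space is let for business use. (m) does not operate here (the property is let privately without advertisement), so (l) stands. (b) is therefore removed.
Exception (c) requires that no written lease is in place; but a written lease is in place, so (c) is unavailable.
Exception (d) fails — the number of days the property was let is 58 days, not under 56 days.
Exception (e) does not apply: the tenant is unrelated to the owner.
None of the exceptions is available; § 16.9 applies in full.

Yes — Rafael must file Form RP-6.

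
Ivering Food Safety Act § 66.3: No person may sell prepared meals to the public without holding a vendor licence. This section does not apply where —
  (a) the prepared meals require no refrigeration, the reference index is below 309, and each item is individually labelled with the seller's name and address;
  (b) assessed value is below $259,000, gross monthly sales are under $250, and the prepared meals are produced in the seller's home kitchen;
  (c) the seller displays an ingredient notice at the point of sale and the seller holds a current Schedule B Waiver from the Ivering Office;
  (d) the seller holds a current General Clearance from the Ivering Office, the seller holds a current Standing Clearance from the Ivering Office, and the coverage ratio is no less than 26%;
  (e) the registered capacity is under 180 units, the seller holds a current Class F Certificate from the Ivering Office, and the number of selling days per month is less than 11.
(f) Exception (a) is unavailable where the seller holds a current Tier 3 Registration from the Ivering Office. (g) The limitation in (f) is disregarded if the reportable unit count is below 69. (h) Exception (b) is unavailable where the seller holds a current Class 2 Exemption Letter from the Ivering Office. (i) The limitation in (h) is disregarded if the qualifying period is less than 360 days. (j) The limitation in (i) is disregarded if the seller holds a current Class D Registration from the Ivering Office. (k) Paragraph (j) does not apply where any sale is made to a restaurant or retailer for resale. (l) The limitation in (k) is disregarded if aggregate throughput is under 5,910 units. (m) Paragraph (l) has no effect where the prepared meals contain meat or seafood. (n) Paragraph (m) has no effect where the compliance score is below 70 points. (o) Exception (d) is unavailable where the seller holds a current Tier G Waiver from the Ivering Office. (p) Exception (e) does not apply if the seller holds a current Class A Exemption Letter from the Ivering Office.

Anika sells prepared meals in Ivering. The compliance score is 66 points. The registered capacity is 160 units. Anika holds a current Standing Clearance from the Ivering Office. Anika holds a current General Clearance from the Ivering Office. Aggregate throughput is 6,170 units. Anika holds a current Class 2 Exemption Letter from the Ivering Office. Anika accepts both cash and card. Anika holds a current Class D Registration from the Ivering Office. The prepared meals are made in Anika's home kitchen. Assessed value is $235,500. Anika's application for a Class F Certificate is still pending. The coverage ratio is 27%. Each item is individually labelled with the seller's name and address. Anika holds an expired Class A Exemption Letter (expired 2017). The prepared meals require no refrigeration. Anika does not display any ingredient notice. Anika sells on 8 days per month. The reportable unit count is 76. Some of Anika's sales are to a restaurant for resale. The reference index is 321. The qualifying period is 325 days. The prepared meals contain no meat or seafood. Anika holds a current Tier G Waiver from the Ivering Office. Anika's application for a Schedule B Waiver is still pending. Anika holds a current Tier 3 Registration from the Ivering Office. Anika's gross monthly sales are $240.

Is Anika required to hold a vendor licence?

No — exception (b) applies; Anika is not required to hold a vendor licence.

Exception (a) requires that the reference index is below 309; but the reference index is 321, not below 309, so (a) is unavailable.
Exception (b): assessed value is $235,500, below the $259,000 limit; gross monthly sales are $240, under the $250 limit; the prepared meals are home-kitchen produced — every condition holds. Applying paragraphs (h)–(n): (h) is engaged (a current Class 2 Exemption Letter is held), but is itself disapplied by (i): (i) applies — the qualifying period is 325 days, less than the 360 days limit. (j) is triggered (a current Class D Registration is held), but is itself disapplied by (k): (k) is triggered — some sales are to a restaurant for resale. (l), which would lift (k), is not engaged — aggregate throughput is 6,170 units, not under 5,910 units. (b) remains available.
Exception (c) fails — no ingredient notice is displayed.
Exception (d): a current General Clearance is held; a current Standing Clearance is held; the coverage ratio is 27%, meeting the 26% threshold — every condition holds. But applying paragraph (o): (o) operates against (d): a current Tier G Waiver is held. (d) is therefore removed.
Exception (e) does not apply: there is no Class F Certificate in force.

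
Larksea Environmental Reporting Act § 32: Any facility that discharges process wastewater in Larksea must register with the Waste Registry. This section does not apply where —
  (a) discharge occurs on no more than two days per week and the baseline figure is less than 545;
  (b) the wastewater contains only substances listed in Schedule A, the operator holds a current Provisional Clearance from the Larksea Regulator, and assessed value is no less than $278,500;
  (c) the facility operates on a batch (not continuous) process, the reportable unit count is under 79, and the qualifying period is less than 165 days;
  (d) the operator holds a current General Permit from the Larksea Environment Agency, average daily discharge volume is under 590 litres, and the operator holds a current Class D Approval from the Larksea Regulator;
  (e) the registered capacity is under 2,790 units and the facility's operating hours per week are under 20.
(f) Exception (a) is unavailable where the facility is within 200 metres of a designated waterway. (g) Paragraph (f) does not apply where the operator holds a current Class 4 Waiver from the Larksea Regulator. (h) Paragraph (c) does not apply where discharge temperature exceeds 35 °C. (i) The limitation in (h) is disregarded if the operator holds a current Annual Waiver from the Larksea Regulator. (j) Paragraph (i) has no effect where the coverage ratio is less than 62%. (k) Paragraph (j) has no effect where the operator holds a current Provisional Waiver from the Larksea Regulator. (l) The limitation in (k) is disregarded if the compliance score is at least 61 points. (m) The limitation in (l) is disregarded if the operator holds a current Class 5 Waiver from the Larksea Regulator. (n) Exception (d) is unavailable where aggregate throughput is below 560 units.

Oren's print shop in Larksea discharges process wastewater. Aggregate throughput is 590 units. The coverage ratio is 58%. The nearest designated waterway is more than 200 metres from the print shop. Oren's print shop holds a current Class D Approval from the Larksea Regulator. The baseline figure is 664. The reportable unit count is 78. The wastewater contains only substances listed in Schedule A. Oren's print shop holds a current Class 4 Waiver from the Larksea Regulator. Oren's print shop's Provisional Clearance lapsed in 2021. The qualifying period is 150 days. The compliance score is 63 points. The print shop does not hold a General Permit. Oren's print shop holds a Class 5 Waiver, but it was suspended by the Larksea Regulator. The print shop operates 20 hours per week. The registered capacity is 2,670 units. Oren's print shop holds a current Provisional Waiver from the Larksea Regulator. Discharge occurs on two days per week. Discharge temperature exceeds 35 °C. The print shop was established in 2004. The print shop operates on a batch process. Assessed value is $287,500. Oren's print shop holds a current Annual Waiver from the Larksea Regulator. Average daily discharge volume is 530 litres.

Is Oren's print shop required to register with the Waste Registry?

Yes — Oren's print shop must register with the Waste Registry.

Exception (a) does not apply: the baseline figure is 664, not less than 545.
Exception (b) requires that the operator holds a current Provisional Clearance from the Larksea Regulator; but the Provisional Clearance is not current, so (b) is unavailable.
Exception (c): the facility operates on a batch process; the reportable unit count is 78, under the 79 limit; the qualifying period is 150 days, less than the 165 days limit — every condition holds. However, paragraphs (h)–(m) must be considered: (h) operates against (c): discharge temperature exceeds 35 °C. (i) applies (a current Annual Waiver is held), but yields to (j): (j) operates against (i): the coverage ratio is 58%, less than the 62% limit. (k) operates (a current Provisional Waiver is held), but yields to (l): (l) operates against (k): the compliance score is 63 points, meeting the 61 points threshold. (m) does not operate here (the Class 5 Waiver is not current), so (l) stands. Exception (c) does not apply.
Exception (d) requires that the operator holds a current General Permit from the Larksea Environment Agency; but no General Permit is held, so (d) is unavailable.
Exception (e) requires that the facility's operating hours per week are under 20; but the facility's operating hours per week are 20, not under 20, so (e) is unavailable.
No exception applies. The general rule governs.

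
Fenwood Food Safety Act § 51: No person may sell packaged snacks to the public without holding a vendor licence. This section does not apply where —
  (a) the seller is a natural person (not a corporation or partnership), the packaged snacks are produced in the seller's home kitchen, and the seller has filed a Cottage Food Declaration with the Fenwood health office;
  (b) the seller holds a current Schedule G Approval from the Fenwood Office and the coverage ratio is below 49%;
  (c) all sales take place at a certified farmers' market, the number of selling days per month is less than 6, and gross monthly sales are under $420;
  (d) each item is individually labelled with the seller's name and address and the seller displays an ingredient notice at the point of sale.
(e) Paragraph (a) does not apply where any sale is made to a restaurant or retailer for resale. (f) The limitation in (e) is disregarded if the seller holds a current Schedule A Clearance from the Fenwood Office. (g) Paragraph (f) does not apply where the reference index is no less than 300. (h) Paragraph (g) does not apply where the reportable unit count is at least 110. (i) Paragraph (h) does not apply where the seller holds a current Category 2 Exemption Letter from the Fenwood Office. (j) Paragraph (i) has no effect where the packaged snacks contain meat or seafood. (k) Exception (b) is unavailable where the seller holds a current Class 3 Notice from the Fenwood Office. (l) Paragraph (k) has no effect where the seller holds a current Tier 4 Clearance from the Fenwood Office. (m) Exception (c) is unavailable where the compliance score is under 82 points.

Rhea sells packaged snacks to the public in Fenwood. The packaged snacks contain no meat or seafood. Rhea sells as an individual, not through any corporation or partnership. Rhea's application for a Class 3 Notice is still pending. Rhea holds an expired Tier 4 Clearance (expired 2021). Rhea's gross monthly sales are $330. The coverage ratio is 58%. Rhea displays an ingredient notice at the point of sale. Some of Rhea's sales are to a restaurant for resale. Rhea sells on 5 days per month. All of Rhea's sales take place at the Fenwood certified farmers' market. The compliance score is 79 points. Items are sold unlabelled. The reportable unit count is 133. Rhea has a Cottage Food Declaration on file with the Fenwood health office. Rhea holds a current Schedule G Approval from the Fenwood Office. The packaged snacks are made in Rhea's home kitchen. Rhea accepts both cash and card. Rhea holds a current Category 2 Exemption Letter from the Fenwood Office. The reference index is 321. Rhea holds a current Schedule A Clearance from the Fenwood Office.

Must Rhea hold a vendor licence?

Yes — Rhea must hold a vendor licence.

All of (a)'s requirements are met (the seller is a natural person; the packaged snacks are home-kitchen produced; a Cottage Food Declaration is on file). But applying paragraphs (e)–(j): (e) is engaged — some sales are to a restaurant for resale. (f) would limit (e) — a current Schedule A Clearance is held — but (g) sets (f) aside: (g) applies — the reference index is 321, meeting the 300 threshold. (h) would limit (g) — the reportable unit count is 133, meeting the 110 threshold — but (i) sets (h) aside: (i) is triggered — a current Category 2 Exemption Letter is held. (j) is inapplicable (the packaged snacks contain no meat or seafood), so (i) stands. Exception (a) does not apply.
Exception (b) does not apply: the coverage ratio is 58%, not below 49%.
Exception (c) is satisfied on its face — all sales are at a certified farmers' market; the number of selling days per month is 5, less than the 6 limit; gross monthly sales are $330, under the $420 limit. Turning to paragraph (m): (m) is engaged — the compliance score is 79 points, under the 82 points limit. Exception (c) does not apply.
Exception (d) does not apply: items are sold unlabelled.
No exception applies. The general rule governs.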